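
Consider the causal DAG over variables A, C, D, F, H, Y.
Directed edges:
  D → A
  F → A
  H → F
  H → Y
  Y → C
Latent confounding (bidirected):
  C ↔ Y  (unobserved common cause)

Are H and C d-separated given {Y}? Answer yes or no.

Bayes-Ball from H | {Y} reaches {A,C,F}.
C ∈ reach(H|{Y}) ⇒ H ⊥̸ C | {Y}.

No — H and C are d-connected given {Y}.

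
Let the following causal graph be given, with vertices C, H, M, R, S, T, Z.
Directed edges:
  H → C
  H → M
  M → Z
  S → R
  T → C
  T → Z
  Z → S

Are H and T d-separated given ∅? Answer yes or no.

Yes — H ⊥ T | ∅.

Bayes-Ball from H | ∅ reaches {C,M,R,S,Z}.
T ∉ reach(H|∅) ⇒ H ⊥ T | ∅.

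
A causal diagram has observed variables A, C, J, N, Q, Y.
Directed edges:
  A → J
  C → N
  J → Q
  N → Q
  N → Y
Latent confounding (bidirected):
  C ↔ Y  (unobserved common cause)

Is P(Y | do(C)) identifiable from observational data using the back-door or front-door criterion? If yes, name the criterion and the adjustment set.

desc(C)\{C}={N,Q,Y}; candidates ⊆ {A,J}.
C↔Y: latent back-door arc(s) into C.
size 0: {}; under {} C still reaches {Y} ∋ Y.
size 1: {A}, {J}; under {A} C still reaches {Y} ∋ Y.
size 2: {A,J}; under {A,J} C still reaches {Y} ∋ Y.
C↔Y cannot be blocked by any observed set — no back-door set.
{N}: (i) intercepts every directed C→Y path; (ii) no back-door C→{N}; (iii) {C} blocks every back-door {N}→Y. Front-door holds.
P(Y|do(C)) = Σ_{N} P(N|C) Σ_{C'} P(Y|N,C')P(C').

P(Y|do(C)): frontdoor, adjust for {N}.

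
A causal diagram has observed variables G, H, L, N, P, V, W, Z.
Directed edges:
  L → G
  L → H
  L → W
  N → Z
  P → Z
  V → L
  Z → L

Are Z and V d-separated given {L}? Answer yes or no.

Bayes-Ball from Z | {L} reaches {N,P,V}.
V ∈ reach(Z|{L}) ⇒ Z ⊥̸ V | {L}.

No — Z and V are d-connected given {L}.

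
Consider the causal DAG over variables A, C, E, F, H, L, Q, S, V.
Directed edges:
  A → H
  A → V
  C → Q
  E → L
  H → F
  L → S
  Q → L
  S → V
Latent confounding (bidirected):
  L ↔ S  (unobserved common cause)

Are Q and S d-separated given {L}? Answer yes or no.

No — Q and S are d-connected given {L}.

Bayes-Ball from Q | {L} reaches {C,E,S,V}.
S ∈ reach(Q|{L}) ⇒ Q ⊥̸ S | {L}.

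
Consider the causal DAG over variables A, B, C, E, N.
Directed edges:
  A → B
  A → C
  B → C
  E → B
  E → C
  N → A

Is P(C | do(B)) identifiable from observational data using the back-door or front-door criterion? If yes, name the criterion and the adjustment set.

P(C|do(B)): backdoor, adjust for {A, E}.

desc(B)\{B}={C}; candidates ⊆ {A,E,N}.
size 0: {}; under {} B still reaches {A,C,E,N} ∋ C.
size 1: {A}, {E}, {N}; under {A} B still reaches {C,E} ∋ C.
{A,E}: B⊥C given {A,E} in G with B→· removed — back-door holds.
P(C|do(B)) = Σ_{A,E} P(C|B,A,E)·P(A,E).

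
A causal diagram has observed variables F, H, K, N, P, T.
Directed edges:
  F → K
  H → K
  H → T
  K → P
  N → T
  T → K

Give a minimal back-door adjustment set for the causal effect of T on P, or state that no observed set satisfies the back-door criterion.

desc(T)\{T}={K,P}; candidates ⊆ {F,H,N}.
size 0: {}; under {} T still reaches {H,K,N,P} ∋ P.
{H}: T⊥P given {H} in G with T→· removed — back-door holds.

T→P: minimal back-door set {H}.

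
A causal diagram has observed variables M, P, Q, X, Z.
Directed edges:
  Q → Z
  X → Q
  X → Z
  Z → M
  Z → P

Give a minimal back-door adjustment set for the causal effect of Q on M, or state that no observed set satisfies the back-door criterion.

Q→M: minimal back-door set {X}.

desc(Q)\{Q}={M,P,Z}; candidates ⊆ {X}.
size 0: {}; under {} Q still reaches {M,P,X,Z} ∋ M.
{X}: Q⊥M given {X} in G with Q→· removed — back-door holds.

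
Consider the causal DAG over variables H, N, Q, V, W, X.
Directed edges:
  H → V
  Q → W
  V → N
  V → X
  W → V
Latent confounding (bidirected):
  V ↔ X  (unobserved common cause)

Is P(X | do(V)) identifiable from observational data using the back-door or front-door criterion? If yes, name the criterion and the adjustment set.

desc(V)\{V}={N,X}; candidates ⊆ {H,Q,W}.
V↔X: latent back-door arc(s) into V.
size 0: {}; under {} V still reaches {H,Q,W,X} ∋ X.
size 1: {H}, {Q}, {W}; under {H} V still reaches {Q,W,X} ∋ X.
size 2: {H,Q}, {H,W}, {Q,W}; under {H,Q} V still reaches {W,X} ∋ X.
V↔X cannot be blocked by any observed set — no back-door set.
No mediator lies on a directed V→…→X path.
Neither criterion identifies P(X|do(V)) in this graph.

P(X|do(V)): not identifiable (no BD/FD set).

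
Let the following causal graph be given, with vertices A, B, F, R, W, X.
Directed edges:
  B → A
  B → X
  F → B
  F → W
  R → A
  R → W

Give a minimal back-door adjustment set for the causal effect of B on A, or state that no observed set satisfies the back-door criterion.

desc(B)\{B}={A,X}; candidates ⊆ {F,R,W}.
∅: B⊥A given ∅ in G with B→· removed — back-door holds.

B→A: minimal back-door set ∅.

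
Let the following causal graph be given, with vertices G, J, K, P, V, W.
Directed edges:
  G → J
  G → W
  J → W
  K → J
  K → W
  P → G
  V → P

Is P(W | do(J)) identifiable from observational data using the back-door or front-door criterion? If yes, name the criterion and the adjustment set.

desc(J)\{J}={W}; candidates ⊆ {G,K,P,V}.
size 0: {}; under {} J still reaches {G,K,P,V,W} ∋ W.
size 1: {G}, {K}, {P} …(+1); under {G} J still reaches {K,W} ∋ W.
{G,K}: J⊥W given {G,K} in G with J→· removed — back-door holds.
P(W|do(J)) = Σ_{G,K} P(W|J,G,K)·P(G,K).

P(W|do(J)): backdoor, adjust for {G, K}.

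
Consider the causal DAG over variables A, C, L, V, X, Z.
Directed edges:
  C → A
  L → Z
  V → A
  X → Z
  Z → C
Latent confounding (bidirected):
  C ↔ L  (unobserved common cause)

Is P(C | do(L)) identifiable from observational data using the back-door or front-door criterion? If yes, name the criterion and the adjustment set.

P(C|do(L)): frontdoor, adjust for {Z}.

desc(L)\{L}={A,C,Z}; candidates ⊆ {V,X}.
L↔C: latent back-door arc(s) into L.
size 0: {}; under {} L still reaches {A,C} ∋ C.
size 1: {V}, {X}; under {V} L still reaches {A,C} ∋ C.
size 2: {V,X}; under {V,X} L still reaches {A,C} ∋ C.
L↔C cannot be blocked by any observed set — no back-door set.
{Z}: (i) intercepts every directed L→C path; (ii) no back-door L→{Z}; (iii) {L} blocks every back-door {Z}→C. Front-door holds.
P(C|do(L)) = Σ_{Z} P(Z|L) Σ_{L'} P(C|Z,L')P(L').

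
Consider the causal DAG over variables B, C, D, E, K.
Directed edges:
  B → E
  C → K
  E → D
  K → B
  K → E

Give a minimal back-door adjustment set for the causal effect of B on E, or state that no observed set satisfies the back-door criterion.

B→E: minimal back-door set {K}.

desc(B)\{B}={D,E}; candidates ⊆ {C,K}.
size 0: {}; under {} B still reaches {C,D,E,K} ∋ E.
{K}: B⊥E given {K} in G with B→· removed — back-door holds.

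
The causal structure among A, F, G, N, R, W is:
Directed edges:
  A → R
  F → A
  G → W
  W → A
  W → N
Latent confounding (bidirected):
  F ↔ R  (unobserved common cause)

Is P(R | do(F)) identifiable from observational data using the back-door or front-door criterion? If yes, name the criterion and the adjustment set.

P(R|do(F)): frontdoor, adjust for {A}.

desc(F)\{F}={A,R}; candidates ⊆ {G,N,W}.
F↔R: latent back-door arc(s) into F.
size 0: {}; under {} F still reaches {R} ∋ R.
size 1: {G}, {N}, {W}; under {G} F still reaches {R} ∋ R.
size 2: {G,N}, {G,W}, {N,W}; under {G,N} F still reaches {R} ∋ R.
F↔R cannot be blocked by any observed set — no back-door set.
{A}: (i) intercepts every directed F→R path; (ii) no back-door F→{A}; (iii) {F} blocks every back-door {A}→R. Front-door holds.
P(R|do(F)) = Σ_{A} P(A|F) Σ_{F'} P(R|A,F')P(F').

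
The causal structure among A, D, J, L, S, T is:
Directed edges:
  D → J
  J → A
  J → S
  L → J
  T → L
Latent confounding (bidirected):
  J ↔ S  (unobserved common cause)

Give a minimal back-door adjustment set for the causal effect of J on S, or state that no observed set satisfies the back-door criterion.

J→S: no observed back-door set.

desc(J)\{J}={A,S}; candidates ⊆ {D,L,T}.
J↔S: latent back-door arc(s) into J.
size 0: {}; under {} J still reaches {D,L,S,T} ∋ S.
size 1: {D}, {L}, {T}; under {D} J still reaches {L,S,T} ∋ S.
size 2: {D,L}, {D,T}, {L,T}; under {D,L} J still reaches {S} ∋ S.
J↔S cannot be blocked by any observed set — no back-door set.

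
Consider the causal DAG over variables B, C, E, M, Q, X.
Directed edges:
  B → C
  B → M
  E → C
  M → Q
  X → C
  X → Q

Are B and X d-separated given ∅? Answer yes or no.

Bayes-Ball from B | ∅ reaches {C,M,Q}.
X ∉ reach(B|∅) ⇒ B ⊥ X | ∅.

Yes — B ⊥ X | ∅.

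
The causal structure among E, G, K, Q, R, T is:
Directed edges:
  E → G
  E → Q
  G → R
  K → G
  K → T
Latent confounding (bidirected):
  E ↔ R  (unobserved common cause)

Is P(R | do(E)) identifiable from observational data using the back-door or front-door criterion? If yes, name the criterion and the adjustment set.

desc(E)\{E}={G,Q,R}; candidates ⊆ {K,T}.
E↔R: latent back-door arc(s) into E.
size 0: {}; under {} E still reaches {R} ∋ R.
size 1: {K}, {T}; under {K} E still reaches {R} ∋ R.
size 2: {K,T}; under {K,T} E still reaches {R} ∋ R.
E↔R cannot be blocked by any observed set — no back-door set.
{G}: (i) intercepts every directed E→R path; (ii) no back-door E→{G}; (iii) {E} blocks every back-door {G}→R. Front-door holds.
P(R|do(E)) = Σ_{G} P(G|E) Σ_{E'} P(R|G,E')P(E').

P(R|do(E)): frontdoor, adjust for {G}.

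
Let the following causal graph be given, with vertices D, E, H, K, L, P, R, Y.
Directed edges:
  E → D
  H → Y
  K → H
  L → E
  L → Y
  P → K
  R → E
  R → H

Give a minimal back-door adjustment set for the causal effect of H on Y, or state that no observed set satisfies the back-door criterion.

H→Y: minimal back-door set ∅.

desc(H)\{H}={Y}; candidates ⊆ {D,E,K,L,P,R}.
∅: H⊥Y given ∅ in G with H→· removed — back-door holds.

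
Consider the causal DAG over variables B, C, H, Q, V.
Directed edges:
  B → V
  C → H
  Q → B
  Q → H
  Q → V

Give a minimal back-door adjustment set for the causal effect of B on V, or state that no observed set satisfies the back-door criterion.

desc(B)\{B}={V}; candidates ⊆ {C,H,Q}.
size 0: {}; under {} B still reaches {H,Q,V} ∋ V.
{Q}: B⊥V given {Q} in G with B→· removed — back-door holds.

B→V: minimal back-door set {Q}.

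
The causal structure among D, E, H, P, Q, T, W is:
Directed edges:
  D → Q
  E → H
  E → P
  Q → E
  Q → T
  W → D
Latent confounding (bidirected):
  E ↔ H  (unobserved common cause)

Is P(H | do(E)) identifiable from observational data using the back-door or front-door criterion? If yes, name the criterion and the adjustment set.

desc(E)\{E}={H,P}; candidates ⊆ {D,Q,T,W}.
E↔H: latent back-door arc(s) into E.
size 0: {}; under {} E still reaches {D,H,Q,T,W} ∋ H.
size 1: {D}, {Q}, {T} …(+1); under {D} E still reaches {H,Q,T} ∋ H.
size 2: {D,Q}, {D,T}, {D,W} …(+3); under {D,Q} E still reaches {H} ∋ H.
E↔H cannot be blocked by any observed set — no back-door set.
No mediator lies on a directed E→…→H path.
Neither criterion identifies P(H|do(E)) in this graph.

P(H|do(E)): not identifiable (no BD/FD set).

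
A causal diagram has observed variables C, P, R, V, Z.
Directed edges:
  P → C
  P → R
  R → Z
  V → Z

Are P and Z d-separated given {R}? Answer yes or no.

Bayes-Ball from P | {R} reaches {C}.
Z ∉ reach(P|{R}) ⇒ P ⊥ Z | {R}.

Yes — P ⊥ Z | {R}.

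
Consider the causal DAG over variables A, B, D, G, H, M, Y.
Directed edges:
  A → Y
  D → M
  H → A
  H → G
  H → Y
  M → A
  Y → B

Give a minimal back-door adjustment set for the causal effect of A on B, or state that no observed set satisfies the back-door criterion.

A→B: minimal back-door set {H}.

desc(A)\{A}={B,Y}; candidates ⊆ {D,G,H,M}.
size 0: {}; under {} A still reaches {B,D,G,H,M,Y} ∋ B.
{H}: A⊥B given {H} in G with A→· removed — back-door holds.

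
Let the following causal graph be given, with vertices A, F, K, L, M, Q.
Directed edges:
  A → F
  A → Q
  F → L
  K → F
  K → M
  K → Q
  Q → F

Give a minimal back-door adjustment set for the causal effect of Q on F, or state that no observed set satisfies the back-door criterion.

Q→F: minimal back-door set {A, K}.

desc(Q)\{Q}={F,L}; candidates ⊆ {A,K,M}.
size 0: {}; under {} Q still reaches {A,F,K,L,M} ∋ F.
size 1: {A}, {K}, {M}; under {A} Q still reaches {F,K,L,M} ∋ F.
{A,K}: Q⊥F given {A,K} in G with Q→· removed — back-door holds.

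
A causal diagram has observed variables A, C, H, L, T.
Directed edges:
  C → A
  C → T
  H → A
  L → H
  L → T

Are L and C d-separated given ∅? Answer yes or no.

Yes — L ⊥ C | ∅.

Bayes-Ball from L | ∅ reaches {A,H,T}.
C ∉ reach(L|∅) ⇒ L ⊥ C | ∅.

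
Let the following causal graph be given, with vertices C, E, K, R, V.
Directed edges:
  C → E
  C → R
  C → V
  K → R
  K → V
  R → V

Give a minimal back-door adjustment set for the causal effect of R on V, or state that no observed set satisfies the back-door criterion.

R→V: minimal back-door set {C, K}.

desc(R)\{R}={V}; candidates ⊆ {C,E,K}.
size 0: {}; under {} R still reaches {C,E,K,V} ∋ V.
size 1: {C}, {E}, {K}; under {C} R still reaches {K,V} ∋ V.
{C,K}: R⊥V given {C,K} in G with R→· removed — back-door holds.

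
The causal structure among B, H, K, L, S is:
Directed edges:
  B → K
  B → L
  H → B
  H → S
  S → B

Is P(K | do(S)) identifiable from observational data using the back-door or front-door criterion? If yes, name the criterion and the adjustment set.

P(K|do(S)): backdoor, adjust for {H}.

desc(S)\{S}={B,K,L}; candidates ⊆ {H}.
size 0: {}; under {} S still reaches {B,H,K,L} ∋ K.
{H}: S⊥K given {H} in G with S→· removed — back-door holds.
P(K|do(S)) = Σ_{H} P(K|S,H)·P(H).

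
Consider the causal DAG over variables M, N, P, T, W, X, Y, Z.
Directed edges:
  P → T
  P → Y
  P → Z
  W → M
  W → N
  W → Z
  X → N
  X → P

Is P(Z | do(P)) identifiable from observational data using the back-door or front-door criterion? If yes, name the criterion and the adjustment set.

P(Z|do(P)): backdoor, adjust for ∅.

desc(P)\{P}={T,Y,Z}; candidates ⊆ {M,N,W,X}.
∅: P⊥Z given ∅ in G with P→· removed — back-door holds.
P(Z|do(P)) = P(Z|P) — no adjustment needed.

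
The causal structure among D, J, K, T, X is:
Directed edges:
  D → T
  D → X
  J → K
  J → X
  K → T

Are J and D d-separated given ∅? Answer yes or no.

Bayes-Ball from J | ∅ reaches {K,T,X}.
D ∉ reach(J|∅) ⇒ J ⊥ D | ∅.

Yes — J ⊥ D | ∅.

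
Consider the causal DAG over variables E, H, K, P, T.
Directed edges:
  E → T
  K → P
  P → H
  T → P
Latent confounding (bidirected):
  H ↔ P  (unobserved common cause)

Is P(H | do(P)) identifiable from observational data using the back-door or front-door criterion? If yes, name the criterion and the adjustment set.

P(H|do(P)): not identifiable (no BD/FD set).

desc(P)\{P}={H}; candidates ⊆ {E,K,T}.
P↔H: latent back-door arc(s) into P.
size 0: {}; under {} P still reaches {E,H,K,T} ∋ H.
size 1: {E}, {K}, {T}; under {E} P still reaches {H,K,T} ∋ H.
size 2: {E,K}, {E,T}, {K,T}; under {E,K} P still reaches {H,T} ∋ H.
P↔H cannot be blocked by any observed set — no back-door set.
No mediator lies on a directed P→…→H path.
Neither criterion identifies P(H|do(P)) in this graph.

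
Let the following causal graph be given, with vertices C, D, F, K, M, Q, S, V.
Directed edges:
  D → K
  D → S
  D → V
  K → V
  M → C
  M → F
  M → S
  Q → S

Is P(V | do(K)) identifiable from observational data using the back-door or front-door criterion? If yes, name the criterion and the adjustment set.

desc(K)\{K}={V}; candidates ⊆ {C,D,F,M,Q,S}.
size 0: {}; under {} K still reaches {D,S,V} ∋ V.
{D}: K⊥V given {D} in G with K→· removed — back-door holds.
P(V|do(K)) = Σ_{D} P(V|K,D)·P(D).

P(V|do(K)): backdoor, adjust for {D}.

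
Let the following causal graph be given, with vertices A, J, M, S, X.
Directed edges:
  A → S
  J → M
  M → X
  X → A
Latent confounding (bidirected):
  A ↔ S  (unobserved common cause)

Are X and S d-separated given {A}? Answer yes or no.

Bayes-Ball from X | {A} reaches {J,M,S}.
S ∈ reach(X|{A}) ⇒ X ⊥̸ S | {A}.

No — X and S are d-connected given {A}.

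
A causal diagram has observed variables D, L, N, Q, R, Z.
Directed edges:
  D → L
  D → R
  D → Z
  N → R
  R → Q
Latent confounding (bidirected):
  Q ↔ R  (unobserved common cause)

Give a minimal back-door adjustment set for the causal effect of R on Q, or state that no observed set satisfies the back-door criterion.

desc(R)\{R}={Q}; candidates ⊆ {D,L,N,Z}.
R↔Q: latent back-door arc(s) into R.
size 0: {}; under {} R still reaches {D,L,N,Q,Z} ∋ Q.
size 1: {D}, {L}, {N} …(+1); under {D} R still reaches {N,Q} ∋ Q.
size 2: {D,L}, {D,N}, {D,Z} …(+3); under {D,L} R still reaches {N,Q} ∋ Q.
R↔Q cannot be blocked by any observed set — no back-door set.

R→Q: no observed back-door set.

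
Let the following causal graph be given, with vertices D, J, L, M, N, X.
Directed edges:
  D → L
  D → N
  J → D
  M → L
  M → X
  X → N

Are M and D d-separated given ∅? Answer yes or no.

Yes — M ⊥ D | ∅.

Bayes-Ball from M | ∅ reaches {L,N,X}.
D ∉ reach(M|∅) ⇒ M ⊥ D | ∅.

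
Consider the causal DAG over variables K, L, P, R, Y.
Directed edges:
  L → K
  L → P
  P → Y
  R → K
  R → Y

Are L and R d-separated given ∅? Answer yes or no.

Bayes-Ball from L | ∅ reaches {K,P,Y}.
R ∉ reach(L|∅) ⇒ L ⊥ R | ∅.

Yes — L ⊥ R | ∅.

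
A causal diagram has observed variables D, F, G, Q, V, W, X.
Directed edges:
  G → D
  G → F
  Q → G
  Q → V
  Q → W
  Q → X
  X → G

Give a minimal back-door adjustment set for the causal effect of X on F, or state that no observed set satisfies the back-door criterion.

X→F: minimal back-door set {Q}.

desc(X)\{X}={D,F,G}; candidates ⊆ {Q,V,W}.
size 0: {}; under {} X still reaches {D,F,G,Q,V,W} ∋ F.
{Q}: X⊥F given {Q} in G with X→· removed — back-door holds.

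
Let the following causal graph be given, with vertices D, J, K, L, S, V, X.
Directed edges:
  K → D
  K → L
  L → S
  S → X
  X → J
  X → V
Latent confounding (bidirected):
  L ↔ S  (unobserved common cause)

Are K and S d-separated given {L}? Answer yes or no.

Bayes-Ball from K | {L} reaches {D,J,S,V,X}.
S ∈ reach(K|{L}) ⇒ K ⊥̸ S | {L}.

No — K and S are d-connected given {L}.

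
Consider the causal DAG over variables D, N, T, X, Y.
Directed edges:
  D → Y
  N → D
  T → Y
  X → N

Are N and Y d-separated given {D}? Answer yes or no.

Yes — N ⊥ Y | {D}.

Bayes-Ball from N | {D} reaches {X}.
Y ∉ reach(N|{D}) ⇒ N ⊥ Y | {D}.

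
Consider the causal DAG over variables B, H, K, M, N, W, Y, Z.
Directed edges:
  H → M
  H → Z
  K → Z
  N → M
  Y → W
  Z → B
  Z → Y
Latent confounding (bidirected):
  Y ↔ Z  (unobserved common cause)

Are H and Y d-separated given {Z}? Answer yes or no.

Bayes-Ball from H | {Z} reaches {K,M,W,Y}.
Y ∈ reach(H|{Z}) ⇒ H ⊥̸ Y | {Z}.

No — H and Y are d-connected given {Z}.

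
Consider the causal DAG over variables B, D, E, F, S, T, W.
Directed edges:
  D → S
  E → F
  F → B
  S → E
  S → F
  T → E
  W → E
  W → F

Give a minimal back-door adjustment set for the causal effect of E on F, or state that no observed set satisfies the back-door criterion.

desc(E)\{E}={B,F}; candidates ⊆ {D,S,T,W}.
size 0: {}; under {} E still reaches {B,D,F,S,T,W} ∋ F.
size 1: {D}, {S}, {T} …(+1); under {D} E still reaches {B,F,S,T,W} ∋ F.
{S,W}: E⊥F given {S,W} in G with E→· removed — back-door holds.

E→F: minimal back-door set {S, W}.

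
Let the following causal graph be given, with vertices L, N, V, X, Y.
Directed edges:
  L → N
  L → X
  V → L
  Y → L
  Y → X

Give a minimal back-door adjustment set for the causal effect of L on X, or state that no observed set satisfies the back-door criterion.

desc(L)\{L}={N,X}; candidates ⊆ {V,Y}.
size 0: {}; under {} L still reaches {V,X,Y} ∋ X.
{Y}: L⊥X given {Y} in G with L→· removed — back-door holds.

L→X: minimal back-door set {Y}.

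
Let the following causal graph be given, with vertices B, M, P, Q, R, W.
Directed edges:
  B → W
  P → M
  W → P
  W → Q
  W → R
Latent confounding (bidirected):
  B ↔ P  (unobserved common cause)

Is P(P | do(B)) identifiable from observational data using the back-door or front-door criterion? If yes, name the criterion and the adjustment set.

P(P|do(B)): frontdoor, adjust for {W}.

desc(B)\{B}={M,P,Q,R,W}; candidates ⊆ {—}.
B↔P: latent back-door arc(s) into B.
size 0: {}; under {} B still reaches {M,P} ∋ P.
B↔P cannot be blocked by any observed set — no back-door set.
{W}: (i) intercepts every directed B→P path; (ii) no back-door B→{W}; (iii) {B} blocks every back-door {W}→P. Front-door holds.
P(P|do(B)) = Σ_{W} P(W|B) Σ_{B'} P(P|W,B')P(B').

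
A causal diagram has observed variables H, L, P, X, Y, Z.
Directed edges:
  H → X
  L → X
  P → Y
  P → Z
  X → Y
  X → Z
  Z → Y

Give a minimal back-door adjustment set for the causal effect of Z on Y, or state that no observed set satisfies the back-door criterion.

Z→Y: minimal back-door set {P, X}.

desc(Z)\{Z}={Y}; candidates ⊆ {H,L,P,X}.
size 0: {}; under {} Z still reaches {H,L,P,X,Y} ∋ Y.
size 1: {H}, {L}, {P} …(+1); under {H} Z still reaches {L,P,X,Y} ∋ Y.
{P,X}: Z⊥Y given {P,X} in G with Z→· removed — back-door holds.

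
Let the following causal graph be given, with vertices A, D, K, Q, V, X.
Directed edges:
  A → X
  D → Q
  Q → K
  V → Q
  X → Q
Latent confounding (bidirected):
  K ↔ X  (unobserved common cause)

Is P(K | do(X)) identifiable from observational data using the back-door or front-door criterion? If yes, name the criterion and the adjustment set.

desc(X)\{X}={K,Q}; candidates ⊆ {A,D,V}.
X↔K: latent back-door arc(s) into X.
size 0: {}; under {} X still reaches {A,K} ∋ K.
size 1: {A}, {D}, {V}; under {A} X still reaches {K} ∋ K.
size 2: {A,D}, {A,V}, {D,V}; under {A,D} X still reaches {K} ∋ K.
X↔K cannot be blocked by any observed set — no back-door set.
{Q}: (i) intercepts every directed X→K path; (ii) no back-door X→{Q}; (iii) {X} blocks every back-door {Q}→K. Front-door holds.
P(K|do(X)) = Σ_{Q} P(Q|X) Σ_{X'} P(K|Q,X')P(X').

P(K|do(X)): frontdoor, adjust for {Q}.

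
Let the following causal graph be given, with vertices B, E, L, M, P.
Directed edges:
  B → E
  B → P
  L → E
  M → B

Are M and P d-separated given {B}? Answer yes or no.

Bayes-Ball from M | {B} reaches ∅.
P ∉ reach(M|{B}) ⇒ M ⊥ P | {B}.

Yes — M ⊥ P | {B}.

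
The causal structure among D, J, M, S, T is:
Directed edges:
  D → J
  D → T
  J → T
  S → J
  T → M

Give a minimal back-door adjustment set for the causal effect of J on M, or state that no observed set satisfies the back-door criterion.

J→M: minimal back-door set {D}.

desc(J)\{J}={M,T}; candidates ⊆ {D,S}.
size 0: {}; under {} J still reaches {D,M,S,T} ∋ M.
{D}: J⊥M given {D} in G with J→· removed — back-door holds.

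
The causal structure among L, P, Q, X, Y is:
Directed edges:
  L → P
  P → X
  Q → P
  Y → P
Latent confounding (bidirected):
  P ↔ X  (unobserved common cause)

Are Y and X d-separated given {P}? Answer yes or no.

Bayes-Ball from Y | {P} reaches {L,Q,X}.
X ∈ reach(Y|{P}) ⇒ Y ⊥̸ X | {P}.

No — Y and X are d-connected given {P}.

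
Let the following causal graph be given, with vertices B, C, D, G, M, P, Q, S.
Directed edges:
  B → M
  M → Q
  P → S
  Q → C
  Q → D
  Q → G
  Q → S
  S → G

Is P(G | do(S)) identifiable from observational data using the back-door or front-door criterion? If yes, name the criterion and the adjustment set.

desc(S)\{S}={G}; candidates ⊆ {B,C,D,M,P,Q}.
size 0: {}; under {} S still reaches {B,C,D,G,M,P,Q} ∋ G.
{Q}: S⊥G given {Q} in G with S→· removed — back-door holds.
P(G|do(S)) = Σ_{Q} P(G|S,Q)·P(Q).

P(G|do(S)): backdoor, adjust for {Q}.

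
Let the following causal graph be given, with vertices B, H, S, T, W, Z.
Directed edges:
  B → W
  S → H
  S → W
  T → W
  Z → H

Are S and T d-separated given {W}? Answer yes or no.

No — S and T are d-connected given {W}.

Bayes-Ball from S | {W} reaches {B,H,T}.
T ∈ reach(S|{W}) ⇒ S ⊥̸ T | {W}.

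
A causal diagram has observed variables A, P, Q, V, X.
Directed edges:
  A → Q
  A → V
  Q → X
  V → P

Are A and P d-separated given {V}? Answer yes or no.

Bayes-Ball from A | {V} reaches {Q,X}.
P ∉ reach(A|{V}) ⇒ A ⊥ P | {V}.

Yes — A ⊥ P | {V}.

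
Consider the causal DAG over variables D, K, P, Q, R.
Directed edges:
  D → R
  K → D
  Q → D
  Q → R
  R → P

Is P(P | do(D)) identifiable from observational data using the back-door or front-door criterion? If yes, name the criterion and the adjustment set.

desc(D)\{D}={P,R}; candidates ⊆ {K,Q}.
size 0: {}; under {} D still reaches {K,P,Q,R} ∋ P.
{Q}: D⊥P given {Q} in G with D→· removed — back-door holds.
P(P|do(D)) = Σ_{Q} P(P|D,Q)·P(Q).

P(P|do(D)): backdoor, adjust for {Q}.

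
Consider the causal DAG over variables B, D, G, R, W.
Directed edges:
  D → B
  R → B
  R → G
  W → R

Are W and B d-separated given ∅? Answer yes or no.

No — W and B are d-connected given ∅.

Bayes-Ball from W | ∅ reaches {B,G,R}.
B ∈ reach(W|∅) ⇒ W ⊥̸ B | ∅.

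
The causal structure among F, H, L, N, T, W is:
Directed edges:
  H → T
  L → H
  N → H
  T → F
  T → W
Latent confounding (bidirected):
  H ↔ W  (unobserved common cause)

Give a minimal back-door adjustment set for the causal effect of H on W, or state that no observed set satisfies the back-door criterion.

H→W: no observed back-door set.

desc(H)\{H}={F,T,W}; candidates ⊆ {L,N}.
H↔W: latent back-door arc(s) into H.
size 0: {}; under {} H still reaches {L,N,W} ∋ W.
size 1: {L}, {N}; under {L} H still reaches {N,W} ∋ W.
size 2: {L,N}; under {L,N} H still reaches {W} ∋ W.
H↔W cannot be blocked by any observed set — no back-door set.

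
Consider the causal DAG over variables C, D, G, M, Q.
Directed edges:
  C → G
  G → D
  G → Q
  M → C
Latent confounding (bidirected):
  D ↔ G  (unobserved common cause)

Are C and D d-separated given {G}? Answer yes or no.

Bayes-Ball from C | {G} reaches {D,M}.
D ∈ reach(C|{G}) ⇒ C ⊥̸ D | {G}.

No — C and D are d-connected given {G}.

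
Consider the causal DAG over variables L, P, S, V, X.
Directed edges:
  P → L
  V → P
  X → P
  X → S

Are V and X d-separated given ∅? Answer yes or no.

Yes — V ⊥ X | ∅.

Bayes-Ball from V | ∅ reaches {L,P}.
X ∉ reach(V|∅) ⇒ V ⊥ X | ∅.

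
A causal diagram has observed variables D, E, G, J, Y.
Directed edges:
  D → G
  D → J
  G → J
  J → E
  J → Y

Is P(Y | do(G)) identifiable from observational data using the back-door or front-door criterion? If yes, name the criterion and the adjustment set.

desc(G)\{G}={E,J,Y}; candidates ⊆ {D}.
size 0: {}; under {} G still reaches {D,E,J,Y} ∋ Y.
{D}: G⊥Y given {D} in G with G→· removed — back-door holds.
P(Y|do(G)) = Σ_{D} P(Y|G,D)·P(D).

P(Y|do(G)): backdoor, adjust for {D}.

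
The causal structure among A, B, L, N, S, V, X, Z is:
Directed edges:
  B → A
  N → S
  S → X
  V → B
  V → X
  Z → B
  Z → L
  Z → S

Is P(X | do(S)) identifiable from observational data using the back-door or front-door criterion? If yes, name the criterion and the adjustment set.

P(X|do(S)): backdoor, adjust for ∅.

desc(S)\{S}={X}; candidates ⊆ {A,B,L,N,V,Z}.
∅: S⊥X given ∅ in G with S→· removed — back-door holds.
P(X|do(S)) = P(X|S) — no adjustment needed.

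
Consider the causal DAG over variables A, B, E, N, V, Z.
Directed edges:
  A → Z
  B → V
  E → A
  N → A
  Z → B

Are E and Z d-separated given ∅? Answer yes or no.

No — E and Z are d-connected given ∅.

Bayes-Ball from E | ∅ reaches {A,B,V,Z}.
Z ∈ reach(E|∅) ⇒ E ⊥̸ Z | ∅.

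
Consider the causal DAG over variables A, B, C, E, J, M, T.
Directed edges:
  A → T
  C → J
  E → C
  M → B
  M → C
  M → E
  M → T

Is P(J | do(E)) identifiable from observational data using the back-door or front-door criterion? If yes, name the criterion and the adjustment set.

P(J|do(E)): backdoor, adjust for {M}.

desc(E)\{E}={C,J}; candidates ⊆ {A,B,M,T}.
size 0: {}; under {} E still reaches {B,C,J,M,T} ∋ J.
{M}: E⊥J given {M} in G with E→· removed — back-door holds.
P(J|do(E)) = Σ_{M} P(J|E,M)·P(M).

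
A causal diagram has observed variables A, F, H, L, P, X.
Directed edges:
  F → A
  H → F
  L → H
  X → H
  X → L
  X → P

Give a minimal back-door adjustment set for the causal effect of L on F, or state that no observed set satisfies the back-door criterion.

desc(L)\{L}={A,F,H}; candidates ⊆ {P,X}.
size 0: {}; under {} L still reaches {A,F,H,P,X} ∋ F.
{X}: L⊥F given {X} in G with L→· removed — back-door holds.

L→F: minimal back-door set {X}.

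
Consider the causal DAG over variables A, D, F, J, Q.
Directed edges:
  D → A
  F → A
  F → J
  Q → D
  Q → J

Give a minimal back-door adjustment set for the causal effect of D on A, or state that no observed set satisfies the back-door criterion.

desc(D)\{D}={A}; candidates ⊆ {F,J,Q}.
∅: D⊥A given ∅ in G with D→· removed — back-door holds.

D→A: minimal back-door set ∅.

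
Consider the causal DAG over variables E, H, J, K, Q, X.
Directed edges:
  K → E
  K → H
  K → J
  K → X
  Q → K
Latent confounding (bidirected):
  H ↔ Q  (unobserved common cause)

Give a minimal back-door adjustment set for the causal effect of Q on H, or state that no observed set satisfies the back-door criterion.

Q→H: no observed back-door set.

desc(Q)\{Q}={E,H,J,K,X}; candidates ⊆ {—}.
Q↔H: latent back-door arc(s) into Q.
size 0: {}; under {} Q still reaches {H} ∋ H.
Q↔H cannot be blocked by any observed set — no back-door set.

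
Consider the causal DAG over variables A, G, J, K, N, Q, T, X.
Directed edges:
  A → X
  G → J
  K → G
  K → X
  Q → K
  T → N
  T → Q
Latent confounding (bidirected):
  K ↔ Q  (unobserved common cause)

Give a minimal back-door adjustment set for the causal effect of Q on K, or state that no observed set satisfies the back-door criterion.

Q→K: no observed back-door set.

desc(Q)\{Q}={G,J,K,X}; candidates ⊆ {A,N,T}.
Q↔K: latent back-door arc(s) into Q.
size 0: {}; under {} Q still reaches {G,J,K,N,T,X} ∋ K.
size 1: {A}, {N}, {T}; under {A} Q still reaches {G,J,K,N,T,X} ∋ K.
size 2: {A,N}, {A,T}, {N,T}; under {A,N} Q still reaches {G,J,K,T,X} ∋ K.
Q↔K cannot be blocked by any observed set — no back-door set.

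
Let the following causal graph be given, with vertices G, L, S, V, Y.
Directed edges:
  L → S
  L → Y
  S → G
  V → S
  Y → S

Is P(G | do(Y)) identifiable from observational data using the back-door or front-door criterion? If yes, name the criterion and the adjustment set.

P(G|do(Y)): backdoor, adjust for {L}.

desc(Y)\{Y}={G,S}; candidates ⊆ {L,V}.
size 0: {}; under {} Y still reaches {G,L,S} ∋ G.
{L}: Y⊥G given {L} in G with Y→· removed — back-door holds.
P(G|do(Y)) = Σ_{L} P(G|Y,L)·P(L).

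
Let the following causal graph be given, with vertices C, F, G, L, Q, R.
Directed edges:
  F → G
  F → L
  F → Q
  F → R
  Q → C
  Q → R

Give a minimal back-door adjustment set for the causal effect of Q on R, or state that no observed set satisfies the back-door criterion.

desc(Q)\{Q}={C,R}; candidates ⊆ {F,G,L}.
size 0: {}; under {} Q still reaches {F,G,L,R} ∋ R.
{F}: Q⊥R given {F} in G with Q→· removed — back-door holds.

Q→R: minimal back-door set {F}.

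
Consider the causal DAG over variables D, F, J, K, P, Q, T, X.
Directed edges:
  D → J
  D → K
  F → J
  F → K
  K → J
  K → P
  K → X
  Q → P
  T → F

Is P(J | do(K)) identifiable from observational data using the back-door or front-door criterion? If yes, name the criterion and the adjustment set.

desc(K)\{K}={J,P,X}; candidates ⊆ {D,F,Q,T}.
size 0: {}; under {} K still reaches {D,F,J,T} ∋ J.
size 1: {D}, {F}, {Q} …(+1); under {D} K still reaches {F,J,T} ∋ J.
{D,F}: K⊥J given {D,F} in G with K→· removed — back-door holds.
P(J|do(K)) = Σ_{D,F} P(J|K,D,F)·P(D,F).

P(J|do(K)): backdoor, adjust for {D, F}.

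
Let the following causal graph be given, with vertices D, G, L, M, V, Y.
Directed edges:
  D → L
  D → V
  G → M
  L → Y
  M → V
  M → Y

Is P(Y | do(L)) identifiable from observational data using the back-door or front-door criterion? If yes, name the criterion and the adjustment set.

P(Y|do(L)): backdoor, adjust for ∅.

desc(L)\{L}={Y}; candidates ⊆ {D,G,M,V}.
∅: L⊥Y given ∅ in G with L→· removed — back-door holds.
P(Y|do(L)) = P(Y|L) — no adjustment needed.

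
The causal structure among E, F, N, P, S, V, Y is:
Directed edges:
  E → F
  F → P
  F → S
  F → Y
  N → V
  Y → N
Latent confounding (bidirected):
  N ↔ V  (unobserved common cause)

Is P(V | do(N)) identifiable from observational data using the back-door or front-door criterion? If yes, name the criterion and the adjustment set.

P(V|do(N)): not identifiable (no BD/FD set).

desc(N)\{N}={V}; candidates ⊆ {E,F,P,S,Y}.
N↔V: latent back-door arc(s) into N.
size 0: {}; under {} N still reaches {E,F,P,S,V,Y} ∋ V.
size 1: {E}, {F}, {P} …(+2); under {E} N still reaches {F,P,S,V,Y} ∋ V.
size 2: {E,F}, {E,P}, {E,S} …(+7); under {E,F} N still reaches {V,Y} ∋ V.
N↔V cannot be blocked by any observed set — no back-door set.
No mediator lies on a directed N→…→V path.
Neither criterion identifies P(V|do(N)) in this graph.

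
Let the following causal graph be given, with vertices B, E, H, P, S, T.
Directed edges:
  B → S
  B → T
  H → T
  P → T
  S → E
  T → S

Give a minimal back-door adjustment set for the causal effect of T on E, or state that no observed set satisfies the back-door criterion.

T→E: minimal back-door set {B}.

desc(T)\{T}={E,S}; candidates ⊆ {B,H,P}.
size 0: {}; under {} T still reaches {B,E,H,P,S} ∋ E.
{B}: T⊥E given {B} in G with T→· removed — back-door holds.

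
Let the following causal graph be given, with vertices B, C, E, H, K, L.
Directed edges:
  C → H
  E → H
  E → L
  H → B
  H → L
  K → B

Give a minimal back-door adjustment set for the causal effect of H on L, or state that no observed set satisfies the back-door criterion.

desc(H)\{H}={B,L}; candidates ⊆ {C,E,K}.
size 0: {}; under {} H still reaches {C,E,L} ∋ L.
{E}: H⊥L given {E} in G with H→· removed — back-door holds.

H→L: minimal back-door set {E}.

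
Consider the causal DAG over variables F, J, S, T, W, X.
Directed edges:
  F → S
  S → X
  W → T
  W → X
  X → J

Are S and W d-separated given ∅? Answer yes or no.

Yes — S ⊥ W | ∅.

Bayes-Ball from S | ∅ reaches {F,J,X}.
W ∉ reach(S|∅) ⇒ S ⊥ W | ∅.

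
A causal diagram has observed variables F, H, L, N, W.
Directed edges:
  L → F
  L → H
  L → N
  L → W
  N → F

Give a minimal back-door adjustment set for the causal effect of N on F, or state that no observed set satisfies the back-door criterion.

desc(N)\{N}={F}; candidates ⊆ {H,L,W}.
size 0: {}; under {} N still reaches {F,H,L,W} ∋ F.
{L}: N⊥F given {L} in G with N→· removed — back-door holds.

N→F: minimal back-door set {L}.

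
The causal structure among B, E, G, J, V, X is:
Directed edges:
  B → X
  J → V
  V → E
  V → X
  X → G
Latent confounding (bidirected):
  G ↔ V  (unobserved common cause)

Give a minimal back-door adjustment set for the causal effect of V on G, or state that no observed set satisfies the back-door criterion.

V→G: no observed back-door set.

desc(V)\{V}={E,G,X}; candidates ⊆ {B,J}.
V↔G: latent back-door arc(s) into V.
size 0: {}; under {} V still reaches {G,J} ∋ G.
size 1: {B}, {J}; under {B} V still reaches {G,J} ∋ G.
size 2: {B,J}; under {B,J} V still reaches {G} ∋ G.
V↔G cannot be blocked by any observed set — no back-door set.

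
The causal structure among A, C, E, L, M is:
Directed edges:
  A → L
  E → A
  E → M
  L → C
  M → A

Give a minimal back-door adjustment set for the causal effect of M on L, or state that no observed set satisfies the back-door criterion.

desc(M)\{M}={A,C,L}; candidates ⊆ {E}.
size 0: {}; under {} M still reaches {A,C,E,L} ∋ L.
{E}: M⊥L given {E} in G with M→· removed — back-door holds.

M→L: minimal back-door set {E}.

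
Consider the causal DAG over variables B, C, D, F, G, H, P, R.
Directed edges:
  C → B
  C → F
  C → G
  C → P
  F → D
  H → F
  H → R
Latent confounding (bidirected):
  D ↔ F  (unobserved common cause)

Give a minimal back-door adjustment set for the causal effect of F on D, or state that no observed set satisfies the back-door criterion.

F→D: no observed back-door set.

desc(F)\{F}={D}; candidates ⊆ {B,C,G,H,P,R}.
F↔D: latent back-door arc(s) into F.
size 0: {}; under {} F still reaches {B,C,D,G,H,P,R} ∋ D.
size 1: {B}, {C}, {G} …(+3); under {B} F still reaches {C,D,G,H,P,R} ∋ D.
size 2: {B,C}, {B,G}, {B,H} …(+12); under {B,C} F still reaches {D,H,R} ∋ D.
F↔D cannot be blocked by any observed set — no back-door set.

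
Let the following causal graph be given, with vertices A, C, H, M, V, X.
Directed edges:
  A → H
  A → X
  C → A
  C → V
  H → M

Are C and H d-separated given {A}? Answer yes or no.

Yes — C ⊥ H | {A}.

Bayes-Ball from C | {A} reaches {V}.
H ∉ reach(C|{A}) ⇒ C ⊥ H | {A}.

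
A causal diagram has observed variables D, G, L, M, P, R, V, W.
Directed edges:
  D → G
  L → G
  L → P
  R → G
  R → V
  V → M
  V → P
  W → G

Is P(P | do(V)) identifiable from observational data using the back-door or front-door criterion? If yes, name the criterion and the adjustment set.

P(P|do(V)): backdoor, adjust for ∅.

desc(V)\{V}={M,P}; candidates ⊆ {D,G,L,R,W}.
∅: V⊥P given ∅ in G with V→· removed — back-door holds.
P(P|do(V)) = P(P|V) — no adjustment needed.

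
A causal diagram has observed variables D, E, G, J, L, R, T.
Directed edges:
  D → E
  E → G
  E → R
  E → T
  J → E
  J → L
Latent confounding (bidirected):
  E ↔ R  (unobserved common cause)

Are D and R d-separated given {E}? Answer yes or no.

No — D and R are d-connected given {E}.

Bayes-Ball from D | {E} reaches {J,L,R}.
R ∈ reach(D|{E}) ⇒ D ⊥̸ R | {E}.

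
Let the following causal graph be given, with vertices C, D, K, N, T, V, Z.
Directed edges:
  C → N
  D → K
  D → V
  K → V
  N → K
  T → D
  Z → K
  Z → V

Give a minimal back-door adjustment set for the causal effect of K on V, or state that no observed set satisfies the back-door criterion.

desc(K)\{K}={V}; candidates ⊆ {C,D,N,T,Z}.
size 0: {}; under {} K still reaches {C,D,N,T,V,Z} ∋ V.
size 1: {C}, {D}, {N} …(+2); under {C} K still reaches {D,N,T,V,Z} ∋ V.
{D,Z}: K⊥V given {D,Z} in G with K→· removed — back-door holds.

K→V: minimal back-door set {D, Z}.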